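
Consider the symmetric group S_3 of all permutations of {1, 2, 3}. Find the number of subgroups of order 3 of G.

|G| = 6 and 3 | 6, so subgroups of order 3 are possible by Lagrange.
The subgroups of order 3 are: {e, (1 2 3), (1 3 2)}.
So G has 1 subgroup of order 3.

1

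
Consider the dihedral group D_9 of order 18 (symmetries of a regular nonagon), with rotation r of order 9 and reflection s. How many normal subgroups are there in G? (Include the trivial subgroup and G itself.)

4

G has 16 subgroups. Checking conjugation-invariance by order — order 1: 1/1 normal; order 2: 0/9 normal; order 3: 1/1 normal; order 6: 0/3 normal; order 9: 1/1 normal; order 18: 1/1 normal.
Total normal subgroups: 4.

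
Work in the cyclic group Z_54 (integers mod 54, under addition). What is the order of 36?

3

In Z_54, the order of an element a is n/gcd(a, n).
gcd(36, 54) = 18, so |⟨36⟩| = 54/18 = 3.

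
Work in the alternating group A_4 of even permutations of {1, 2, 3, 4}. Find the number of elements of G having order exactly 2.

3

The elements of order 2 are: (1 2)(3 4), (1 3)(2 4), (1 4)(2 3).
That's 3.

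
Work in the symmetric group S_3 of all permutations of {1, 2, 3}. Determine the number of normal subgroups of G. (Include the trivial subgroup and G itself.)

G has 6 subgroups. Checking conjugation-invariance by order — order 1: 1/1 normal; order 2: 0/3 normal; order 3: 1/1 normal; order 6: 1/1 normal.
Total normal subgroups: 3.

3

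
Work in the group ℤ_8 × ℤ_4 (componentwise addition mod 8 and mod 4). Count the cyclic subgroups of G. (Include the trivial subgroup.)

Each element a generates a cyclic subgroup ⟨a⟩; distinct elements may generate the same one (a cyclic group of order d has φ(d) generators).
Cyclic subgroups by order — order 1: 1; order 2: 3; order 4: 6; order 8: 4.
Total: 14.

14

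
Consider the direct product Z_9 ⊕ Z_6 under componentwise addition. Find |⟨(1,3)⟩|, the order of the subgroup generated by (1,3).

18

The order of (1,3) in Z_9 × Z_6 is lcm(ord(1) in Z_9, ord(3) in Z_6).
ord(1) = 9 and ord(3) = 2, so |⟨(1,3)⟩| = lcm(9, 2) = 18.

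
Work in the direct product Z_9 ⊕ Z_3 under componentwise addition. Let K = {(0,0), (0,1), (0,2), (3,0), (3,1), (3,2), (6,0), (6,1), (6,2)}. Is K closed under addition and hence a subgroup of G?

Yes

|K| = 9 divides |G| = 27, consistent with Lagrange.
K contains the identity, every element's inverse is in K, and K is closed under +: it is a subgroup.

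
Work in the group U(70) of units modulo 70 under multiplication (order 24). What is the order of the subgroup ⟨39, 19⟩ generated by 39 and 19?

|⟨39⟩| = 6 and |⟨19⟩| = 6, so |H| is a multiple of lcm(6, 6) = 6 and divides |G| = 24.
Closing under the operation: H = {1, 9, 11, 19, 29, 31, 39, 41, 51, 59, 61, 69}, so |H| = 12.

12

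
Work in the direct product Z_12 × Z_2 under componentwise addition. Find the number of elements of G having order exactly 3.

An element (a,b) has order lcm(ord(a), ord(b)); count pairs with lcm equal to 3.
Enumerating gives 2 such elements.

2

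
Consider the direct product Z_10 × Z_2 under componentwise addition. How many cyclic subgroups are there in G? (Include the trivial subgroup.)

8

Each element a generates a cyclic subgroup ⟨a⟩; distinct elements may generate the same one (a cyclic group of order d has φ(d) generators).
Cyclic subgroups by order — order 1: 1; order 2: 3; order 5: 1; order 10: 3.
Total: 8.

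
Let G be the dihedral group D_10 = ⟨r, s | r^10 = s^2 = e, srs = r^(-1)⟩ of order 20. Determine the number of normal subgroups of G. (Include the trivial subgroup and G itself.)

7

G has 22 subgroups. Checking conjugation-invariance by order — order 1: 1/1 normal; order 2: 1/11 normal; order 4: 0/5 normal; order 5: 1/1 normal; order 10: 3/3 normal; order 20: 1/1 normal.
Total normal subgroups: 7.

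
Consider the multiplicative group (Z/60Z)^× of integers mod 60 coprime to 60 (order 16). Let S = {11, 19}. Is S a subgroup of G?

No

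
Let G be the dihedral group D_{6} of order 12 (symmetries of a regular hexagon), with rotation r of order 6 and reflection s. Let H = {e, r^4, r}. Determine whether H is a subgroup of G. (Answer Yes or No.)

No

r ∈ H but its inverse r^5 ∉ H, so H is not a subgroup.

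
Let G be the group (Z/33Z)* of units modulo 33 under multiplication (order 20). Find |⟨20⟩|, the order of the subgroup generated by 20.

10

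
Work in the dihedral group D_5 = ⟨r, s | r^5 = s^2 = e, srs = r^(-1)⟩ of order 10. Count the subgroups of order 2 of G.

5

|G| = 10 and 2 | 10, so subgroups of order 2 are possible by Lagrange.
The subgroups of order 2 are: {e, r^2s}; {e, r^3s}; {e, r^4s}; {e, rs}; … (5 in all).
So G has 5 subgroups of order 2.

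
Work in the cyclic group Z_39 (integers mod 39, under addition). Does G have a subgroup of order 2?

No

2 does not divide |G| = 39, so by Lagrange no subgroup of order 2 exists.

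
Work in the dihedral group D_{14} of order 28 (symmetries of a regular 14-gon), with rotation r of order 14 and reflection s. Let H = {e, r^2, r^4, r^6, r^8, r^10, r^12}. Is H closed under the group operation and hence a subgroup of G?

|H| = 7 divides |G| = 28, consistent with Lagrange.
H contains the identity, every element's inverse is in H, and H is closed under ·: it is a subgroup.
In fact H = ⟨r^4⟩.

Yes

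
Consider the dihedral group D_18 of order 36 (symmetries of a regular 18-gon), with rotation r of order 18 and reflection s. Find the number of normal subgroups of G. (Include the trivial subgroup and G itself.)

G has 45 subgroups. Checking conjugation-invariance by order — order 1: 1/1 normal; order 2: 1/19 normal; order 3: 1/1 normal; order 4: 0/9 normal; order 6: 1/7 normal; order 9: 1/1 normal; order 12: 0/3 normal; order 18: 3/3 normal; order 36: 1/1 normal.
Total normal subgroups: 9.

9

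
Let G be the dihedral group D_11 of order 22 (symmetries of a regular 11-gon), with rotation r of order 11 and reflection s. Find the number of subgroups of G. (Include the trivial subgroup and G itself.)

14

|G| = 22, so by Lagrange every subgroup order divides 22. Divisors: 1, 2, 11, 22.
Subgroups by order — order 1: 1; order 2: 11; order 11: 1; order 22: 1.
Total: 1 + 11 + 1 + 1 = 14.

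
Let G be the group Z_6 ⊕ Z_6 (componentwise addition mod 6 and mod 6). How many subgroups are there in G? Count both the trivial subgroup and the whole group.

|G| = 36, so by Lagrange every subgroup order divides 36. Divisors: 1, 2, 3, 4, 6, 9, 12, 18, 36.
Subgroups by order — order 1: 1; order 2: 3; order 3: 4; order 4: 1; order 6: 12; order 9: 1; order 12: 4; order 18: 3; order 36: 1.
Total: 1 + 3 + 4 + 1 + 12 + 1 + 4 + 3 + 1 = 30.

30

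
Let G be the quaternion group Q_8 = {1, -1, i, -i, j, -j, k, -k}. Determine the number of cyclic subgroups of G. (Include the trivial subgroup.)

Each element a generates a cyclic subgroup ⟨a⟩; distinct elements may generate the same one (a cyclic group of order d has φ(d) generators).
Cyclic subgroups by order — order 1: 1; order 2: 1; order 4: 3.
Total: 5.

5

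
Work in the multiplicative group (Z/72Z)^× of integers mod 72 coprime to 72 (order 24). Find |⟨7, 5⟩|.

|⟨7⟩| = 6 and |⟨5⟩| = 6, so |H| is a multiple of lcm(6, 6) = 6 and divides |G| = 24.
Closing under the operation: H = {1, 5, 7, 11, 25, 29, 31, 35, 49, 53, 55, 59}, so |H| = 12.

12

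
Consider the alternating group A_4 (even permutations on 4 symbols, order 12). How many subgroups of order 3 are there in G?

4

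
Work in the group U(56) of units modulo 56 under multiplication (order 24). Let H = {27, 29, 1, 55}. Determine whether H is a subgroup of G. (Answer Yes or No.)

|H| = 4 divides |G| = 24, consistent with Lagrange.
H contains the identity, every element's inverse is in H, and H is closed under ·: it is a subgroup.

Yes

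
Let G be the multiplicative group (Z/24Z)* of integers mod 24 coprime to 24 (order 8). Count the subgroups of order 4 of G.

7

|G| = 8 and 4 | 8, so subgroups of order 4 are possible by Lagrange.
The subgroups of order 4 are: {1, 11, 13, 23}; {1, 11, 17, 19}; {1, 5, 7, 11}; {1, 5, 13, 17}; … (7 in all).
So G has 7 subgroups of order 4.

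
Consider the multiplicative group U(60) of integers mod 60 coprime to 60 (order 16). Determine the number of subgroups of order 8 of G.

7

|G| = 16 and 8 | 16, so subgroups of order 8 are possible by Lagrange.
The subgroups of order 8 are: {1, 11, 13, 23, 37, 47, 49, 59}; {1, 7, 11, 17, 43, 49, 53, 59}; {1, 11, 19, 29, 31, 41, 49, 59}; {1, 13, 17, 29, 37, 41, 49, 53}; … (7 in all).
So G has 7 subgroups of order 8.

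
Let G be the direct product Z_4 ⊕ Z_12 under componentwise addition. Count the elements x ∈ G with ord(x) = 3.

An element (a,b) has order lcm(ord(a), ord(b)); count pairs with lcm equal to 3.
Enumerating gives 2 such elements.

2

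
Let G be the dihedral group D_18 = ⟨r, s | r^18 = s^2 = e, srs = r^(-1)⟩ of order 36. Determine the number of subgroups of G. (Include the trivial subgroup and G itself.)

45

|G| = 36, so by Lagrange every subgroup order divides 36. Divisors: 1, 2, 3, 4, 6, 9, 12, 18, 36.
Subgroups by order — order 1: 1; order 2: 19; order 3: 1; order 4: 9; order 6: 7; order 9: 1; order 12: 3; order 18: 3; order 36: 1.
Total: 1 + 19 + 1 + 9 + 7 + 1 + 3 + 3 + 1 = 45.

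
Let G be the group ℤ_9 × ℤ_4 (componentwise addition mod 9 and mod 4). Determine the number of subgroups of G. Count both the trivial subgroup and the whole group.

|G| = 36, so by Lagrange every subgroup order divides 36. Divisors: 1, 2, 3, 4, 6, 9, 12, 18, 36.
Subgroups by order — order 1: 1; order 2: 1; order 3: 1; order 4: 1; order 6: 1; order 9: 1; order 12: 1; order 18: 1; order 36: 1.
Total: 1 + 1 + 1 + 1 + 1 + 1 + 1 + 1 + 1 = 9.

9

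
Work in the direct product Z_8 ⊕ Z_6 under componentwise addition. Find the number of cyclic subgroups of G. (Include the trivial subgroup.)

16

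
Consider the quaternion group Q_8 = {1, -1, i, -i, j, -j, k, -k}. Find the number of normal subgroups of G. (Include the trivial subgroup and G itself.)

G has 6 subgroups. Checking conjugation-invariance by order — order 1: 1/1 normal; order 2: 1/1 normal; order 4: 3/3 normal; order 8: 1/1 normal.
Total normal subgroups: 6.

6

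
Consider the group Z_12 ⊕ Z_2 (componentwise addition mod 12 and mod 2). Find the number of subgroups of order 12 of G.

|G| = 24 and 12 | 24, so subgroups of order 12 are possible by Lagrange.
The subgroups of order 12 are: {(0,0), (0,1), (2,0), (2,1), (4,0), (4,1), (6,0), (6,1), (8,0), (8,1), (10,0), (10,1)}; {(0,0), (1,0), (2,0), (3,0), (4,0), (5,0), (6,0), (7,0), (8,0), (9,0), (10,0), (11,0)}; {(0,0), (1,1), (2,0), (3,1), (4,0), (5,1), (6,0), (7,1), (8,0), (9,1), (10,0), (11,1)}.
So G has 3 subgroups of order 12.

3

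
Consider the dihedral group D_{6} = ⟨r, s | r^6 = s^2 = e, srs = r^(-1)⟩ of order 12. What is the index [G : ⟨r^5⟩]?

|⟨r^5⟩| = 6 and |G| = 12.
By Lagrange, [G : H] = |G|/|H| = 12/6 = 2.

2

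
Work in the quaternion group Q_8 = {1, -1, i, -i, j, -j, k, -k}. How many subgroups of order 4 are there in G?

3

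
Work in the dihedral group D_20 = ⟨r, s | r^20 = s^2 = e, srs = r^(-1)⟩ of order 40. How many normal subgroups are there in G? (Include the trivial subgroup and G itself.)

G has 48 subgroups. Checking conjugation-invariance by order — order 1: 1/1 normal; order 2: 1/21 normal; order 4: 1/11 normal; order 5: 1/1 normal; order 8: 0/5 normal; order 10: 1/5 normal; order 20: 3/3 normal; order 40: 1/1 normal.
Total normal subgroups: 9.

9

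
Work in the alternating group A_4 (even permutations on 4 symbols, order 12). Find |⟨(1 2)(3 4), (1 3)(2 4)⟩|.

|⟨(1 2)(3 4)⟩| = 2 and |⟨(1 3)(2 4)⟩| = 2, so |H| is a multiple of lcm(2, 2) = 2 and divides |G| = 12.
Closing under the operation: H = {e, (1 2)(3 4), (1 3)(2 4), (1 4)(2 3)}, so |H| = 4.

4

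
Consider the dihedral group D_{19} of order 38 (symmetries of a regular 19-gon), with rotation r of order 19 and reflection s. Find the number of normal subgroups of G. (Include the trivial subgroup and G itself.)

3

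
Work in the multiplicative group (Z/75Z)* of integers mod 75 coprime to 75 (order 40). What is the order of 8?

20

Compute successive powers of 8 mod 75: 8, 64, 62, 46, 68, 19, 2, 16, …; 8^20 ≡ 1 (mod 75).
So |⟨8⟩| = 20.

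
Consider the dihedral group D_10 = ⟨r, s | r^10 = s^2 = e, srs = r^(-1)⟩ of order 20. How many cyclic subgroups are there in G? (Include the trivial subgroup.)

14

Each element a generates a cyclic subgroup ⟨a⟩; distinct elements may generate the same one (a cyclic group of order d has φ(d) generators).
Cyclic subgroups by order — order 1: 1; order 2: 11; order 5: 1; order 10: 1.
Total: 14.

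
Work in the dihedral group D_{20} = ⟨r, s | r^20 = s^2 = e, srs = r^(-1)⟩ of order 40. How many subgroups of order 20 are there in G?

3

|G| = 40 and 20 | 40, so subgroups of order 20 are possible by Lagrange.
The subgroups of order 20 are: {e, r, r^2, r^3, r^4, r^5, r^6, r^7, r^8, r^9, r^10, r^11, r^12, r^13, r^14, r^15, r^16, r^17, r^18, r^19}; {e, r^2, r^4, r^6, r^8, r^10, r^12, r^14, r^16, r^18, s, r^2s, r^4s, r^6s, r^8s, r^10s, r^12s, r^14s, r^16s, r^18s}; {e, r^2, r^4, r^6, r^8, r^10, r^12, r^14, r^16, r^18, rs, r^3s, r^5s, r^7s, r^9s, r^11s, r^13s, r^15s, r^17s, r^19s}.
So G has 3 subgroups of order 20.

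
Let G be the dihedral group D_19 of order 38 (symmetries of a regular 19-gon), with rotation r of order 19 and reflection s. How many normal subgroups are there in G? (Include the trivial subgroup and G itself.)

3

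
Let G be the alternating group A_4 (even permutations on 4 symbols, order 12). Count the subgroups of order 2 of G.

3

|G| = 12 and 2 | 12, so subgroups of order 2 are possible by Lagrange.
The subgroups of order 2 are: {e, (1 2)(3 4)}; {e, (1 3)(2 4)}; {e, (1 4)(2 3)}.
So G has 3 subgroups of order 2.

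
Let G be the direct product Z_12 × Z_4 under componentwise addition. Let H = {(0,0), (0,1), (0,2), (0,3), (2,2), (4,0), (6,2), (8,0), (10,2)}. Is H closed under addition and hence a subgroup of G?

No

|H| = 9 does not divide |G| = 48, so by Lagrange H is not a subgroup.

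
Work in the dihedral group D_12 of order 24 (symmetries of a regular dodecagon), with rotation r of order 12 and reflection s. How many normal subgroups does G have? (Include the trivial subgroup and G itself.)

9

G has 34 subgroups. Checking conjugation-invariance by order — order 1: 1/1 normal; order 2: 1/13 normal; order 3: 1/1 normal; order 4: 1/7 normal; order 6: 1/5 normal; order 8: 0/3 normal; order 12: 3/3 normal; order 24: 1/1 normal.
Total normal subgroups: 9.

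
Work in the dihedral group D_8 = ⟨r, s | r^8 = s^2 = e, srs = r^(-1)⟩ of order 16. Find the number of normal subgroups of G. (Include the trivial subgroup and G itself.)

7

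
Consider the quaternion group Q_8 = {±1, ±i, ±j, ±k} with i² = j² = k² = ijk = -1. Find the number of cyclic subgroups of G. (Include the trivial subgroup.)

5

Group the elements of G by the cyclic subgroup they generate; each cyclic subgroup of order d accounts for φ(d) elements.
Cyclic subgroups by order — order 1: 1; order 2: 1; order 4: 3.
Total: 5.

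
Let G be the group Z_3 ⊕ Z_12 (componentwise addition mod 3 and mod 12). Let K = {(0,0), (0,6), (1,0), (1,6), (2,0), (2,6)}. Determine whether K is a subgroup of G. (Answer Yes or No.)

|K| = 6 divides |G| = 36, consistent with Lagrange.
K contains the identity, every element's inverse is in K, and K is closed under +: it is a subgroup.
In fact K = ⟨(2,6)⟩.

Yes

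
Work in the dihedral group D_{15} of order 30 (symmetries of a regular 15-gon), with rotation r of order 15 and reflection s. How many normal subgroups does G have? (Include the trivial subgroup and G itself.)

G has 28 subgroups. Checking conjugation-invariance by order — order 1: 1/1 normal; order 2: 0/15 normal; order 3: 1/1 normal; order 5: 1/1 normal; order 6: 0/5 normal; order 10: 0/3 normal; order 15: 1/1 normal; order 30: 1/1 normal.
Total normal subgroups: 5.

5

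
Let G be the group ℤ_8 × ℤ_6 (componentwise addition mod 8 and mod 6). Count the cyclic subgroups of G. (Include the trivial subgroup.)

16

Group the elements of G by the cyclic subgroup they generate; each cyclic subgroup of order d accounts for φ(d) elements.
Cyclic subgroups by order — order 1: 1; order 2: 3; order 3: 1; order 4: 2; order 6: 3; order 8: 2; order 12: 2; order 24: 2.
Total: 16.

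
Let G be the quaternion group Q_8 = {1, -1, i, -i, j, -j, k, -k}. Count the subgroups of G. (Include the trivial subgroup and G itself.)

|G| = 8, so by Lagrange every subgroup order divides 8. Divisors: 1, 2, 4, 8.
Subgroups by order — order 1: 1; order 2: 1; order 4: 3; order 8: 1.
Total: 1 + 1 + 3 + 1 = 6.

6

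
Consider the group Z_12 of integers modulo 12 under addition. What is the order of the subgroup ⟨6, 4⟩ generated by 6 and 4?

|⟨6⟩| = 2 and |⟨4⟩| = 3, so |H| is a multiple of lcm(2, 3) = 6 and divides |G| = 12.
Closing under the operation: H = {0, 2, 4, 6, 8, 10}, so |H| = 6.

6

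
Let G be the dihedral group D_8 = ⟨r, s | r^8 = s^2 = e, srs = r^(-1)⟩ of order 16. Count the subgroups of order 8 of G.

|G| = 16 and 8 | 16, so subgroups of order 8 are possible by Lagrange.
The subgroups of order 8 are: {e, r, r^2, r^3, r^4, r^5, r^6, r^7}; {e, r^2, r^4, r^6, s, r^2s, r^4s, r^6s}; {e, r^2, r^4, r^6, rs, r^3s, r^5s, r^7s}.
So G has 3 subgroups of order 8.

3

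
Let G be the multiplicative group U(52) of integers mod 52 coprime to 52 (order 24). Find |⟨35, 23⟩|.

|⟨35⟩| = 6 and |⟨23⟩| = 6, so |H| is a multiple of lcm(6, 6) = 6 and divides |G| = 24.
Closing under the operation: H = {1, 3, 9, 17, 23, 25, 27, 29, 35, 43, 49, 51}, so |H| = 12.

12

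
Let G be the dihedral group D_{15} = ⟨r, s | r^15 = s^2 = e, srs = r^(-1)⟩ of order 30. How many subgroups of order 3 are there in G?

1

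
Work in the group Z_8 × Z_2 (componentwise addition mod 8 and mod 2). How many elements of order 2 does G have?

An element (a,b) has order lcm(ord(a), ord(b)); count pairs with lcm equal to 2.
Enumerating gives 3 such elements.

3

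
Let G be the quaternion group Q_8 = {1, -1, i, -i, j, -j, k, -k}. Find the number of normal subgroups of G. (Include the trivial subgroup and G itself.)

6

G has 6 subgroups. Checking conjugation-invariance by order — order 1: 1/1 normal; order 2: 1/1 normal; order 4: 3/3 normal; order 8: 1/1 normal.
Total normal subgroups: 6.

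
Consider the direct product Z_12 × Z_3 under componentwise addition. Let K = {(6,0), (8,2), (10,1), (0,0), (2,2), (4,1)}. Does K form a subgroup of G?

|K| = 6 divides |G| = 36, consistent with Lagrange.
K contains the identity, every element's inverse is in K, and K is closed under +: it is a subgroup.
In fact K = ⟨(10,1)⟩.

Yes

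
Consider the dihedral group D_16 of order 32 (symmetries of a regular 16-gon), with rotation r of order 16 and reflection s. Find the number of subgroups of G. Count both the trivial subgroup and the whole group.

36

|G| = 32, so by Lagrange every subgroup order divides 32. Divisors: 1, 2, 4, 8, 16, 32.
Subgroups by order — order 1: 1; order 2: 17; order 4: 9; order 8: 5; order 16: 3; order 32: 1.
Total: 1 + 17 + 9 + 5 + 3 + 1 = 36.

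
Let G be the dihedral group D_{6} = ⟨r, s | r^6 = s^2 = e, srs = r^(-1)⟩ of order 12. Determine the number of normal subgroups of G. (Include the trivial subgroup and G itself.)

7

G has 16 subgroups. Checking conjugation-invariance by order — order 1: 1/1 normal; order 2: 1/7 normal; order 3: 1/1 normal; order 4: 0/3 normal; order 6: 3/3 normal; order 12: 1/1 normal.
Total normal subgroups: 7.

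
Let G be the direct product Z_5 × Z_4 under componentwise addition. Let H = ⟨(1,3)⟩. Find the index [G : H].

|⟨(1,3)⟩| = 20 and |G| = 20.
By Lagrange, [G : H] = |G|/|H| = 20/20 = 1.

1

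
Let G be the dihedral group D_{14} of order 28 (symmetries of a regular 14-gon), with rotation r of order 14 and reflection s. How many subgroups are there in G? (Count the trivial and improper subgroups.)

|G| = 28, so by Lagrange every subgroup order divides 28. Divisors: 1, 2, 4, 7, 14, 28.
Subgroups by order — order 1: 1; order 2: 15; order 4: 7; order 7: 1; order 14: 3; order 28: 1.
Total: 1 + 15 + 7 + 1 + 3 + 1 = 28.

28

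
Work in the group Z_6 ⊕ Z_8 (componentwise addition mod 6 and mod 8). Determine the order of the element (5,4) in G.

The order of (5,4) in Z_6 × Z_8 is lcm(ord(5) in Z_6, ord(4) in Z_8).
ord(5) = 6 and ord(4) = 2, so |⟨(5,4)⟩| = lcm(6, 2) = 6.

6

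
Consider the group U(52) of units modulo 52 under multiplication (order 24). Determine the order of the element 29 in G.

Compute successive powers of 29 mod 52: 29, 9, 1; 29^3 ≡ 1 (mod 52).
So |⟨29⟩| = 3.

3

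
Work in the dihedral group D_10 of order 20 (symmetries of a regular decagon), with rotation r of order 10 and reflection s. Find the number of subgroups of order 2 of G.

11

|G| = 20 and 2 | 20, so subgroups of order 2 are possible by Lagrange.
The subgroups of order 2 are: {e, r^2s}; {e, r^3s}; {e, r^4s}; {e, r^5}; … (11 in all).
So G has 11 subgroups of order 2.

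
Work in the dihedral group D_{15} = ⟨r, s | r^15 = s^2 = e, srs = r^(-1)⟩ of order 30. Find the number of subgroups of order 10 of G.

3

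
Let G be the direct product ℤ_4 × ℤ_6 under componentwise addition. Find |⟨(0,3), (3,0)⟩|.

|⟨(0,3)⟩| = 2 and |⟨(3,0)⟩| = 4, so |H| is a multiple of lcm(2, 4) = 4 and divides |G| = 24.
Closing under the operation: H = {(0,0), (0,3), (1,0), (1,3), (2,0), (2,3), (3,0), (3,3)}, so |H| = 8.

8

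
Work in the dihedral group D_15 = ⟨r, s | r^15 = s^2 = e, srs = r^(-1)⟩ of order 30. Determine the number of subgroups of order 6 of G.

|G| = 30 and 6 | 30, so subgroups of order 6 are possible by Lagrange.
The subgroups of order 6 are: {e, r^5, r^10, s, r^5s, r^10s}; {e, r^5, r^10, rs, r^6s, r^11s}; {e, r^5, r^10, r^2s, r^7s, r^12s}; {e, r^5, r^10, r^3s, r^8s, r^13s}; … (5 in all).
So G has 5 subgroups of order 6.

5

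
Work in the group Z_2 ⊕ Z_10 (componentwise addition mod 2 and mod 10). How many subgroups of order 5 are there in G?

1

|G| = 20 and 5 | 20, so subgroups of order 5 are possible by Lagrange.
The subgroups of order 5 are: {(0,0), (0,2), (0,4), (0,6), (0,8)}.
So G has 1 subgroup of order 5.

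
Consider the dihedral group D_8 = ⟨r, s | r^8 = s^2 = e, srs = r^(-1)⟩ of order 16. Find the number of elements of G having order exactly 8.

The elements of order 8 are: r, r^3, r^5, r^7.
That's 4.

4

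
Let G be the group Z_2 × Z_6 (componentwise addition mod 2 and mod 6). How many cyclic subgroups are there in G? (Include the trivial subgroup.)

8

Group the elements of G by the cyclic subgroup they generate; each cyclic subgroup of order d accounts for φ(d) elements.
Cyclic subgroups by order — order 1: 1; order 2: 3; order 3: 1; order 6: 3.
Total: 8.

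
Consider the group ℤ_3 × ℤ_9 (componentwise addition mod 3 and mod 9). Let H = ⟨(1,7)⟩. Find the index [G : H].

3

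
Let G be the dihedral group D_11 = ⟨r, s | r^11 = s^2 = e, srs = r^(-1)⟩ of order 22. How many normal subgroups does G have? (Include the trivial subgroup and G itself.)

3

G has 14 subgroups. Checking conjugation-invariance by order — order 1: 1/1 normal; order 2: 0/11 normal; order 11: 1/1 normal; order 22: 1/1 normal.
Total normal subgroups: 3.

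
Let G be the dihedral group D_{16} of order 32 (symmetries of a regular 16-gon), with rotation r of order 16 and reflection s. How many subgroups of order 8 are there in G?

5

|G| = 32 and 8 | 32, so subgroups of order 8 are possible by Lagrange.
The subgroups of order 8 are: {e, r^2, r^4, r^6, r^8, r^10, r^12, r^14}; {e, r^4, r^8, r^12, r^2s, r^6s, r^10s, r^14s}; {e, r^4, r^8, r^12, r^3s, r^7s, r^11s, r^15s}; {e, r^4, r^8, r^12, s, r^4s, r^8s, r^12s}; … (5 in all).
So G has 5 subgroups of order 8.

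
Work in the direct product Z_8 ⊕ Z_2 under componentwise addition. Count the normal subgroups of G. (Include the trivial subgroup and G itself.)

11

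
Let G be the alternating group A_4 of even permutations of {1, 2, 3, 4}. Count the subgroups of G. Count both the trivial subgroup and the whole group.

10

|G| = 12, so by Lagrange every subgroup order divides 12. Divisors: 1, 2, 3, 4, 6, 12.
Subgroups by order — order 1: 1; order 2: 3; order 3: 4; order 4: 1; order 6: 0; order 12: 1.
Total: 1 + 3 + 4 + 1 + 0 + 1 = 10.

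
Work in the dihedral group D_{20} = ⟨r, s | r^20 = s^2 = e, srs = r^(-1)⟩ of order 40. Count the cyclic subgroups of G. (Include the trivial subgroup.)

26

A cyclic subgroup of order d is generated by each of its φ(d) elements of order d, so the cyclic subgroups of order d number (#elements of order d)/φ(d).
Cyclic subgroups by order — order 1: 1; order 2: 21; order 4: 1; order 5: 1; order 10: 1; order 20: 1.
Total: 26.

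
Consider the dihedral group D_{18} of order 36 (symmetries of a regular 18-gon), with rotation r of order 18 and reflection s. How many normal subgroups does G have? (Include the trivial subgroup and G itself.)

9

G has 45 subgroups. Checking conjugation-invariance by order — order 1: 1/1 normal; order 2: 1/19 normal; order 3: 1/1 normal; order 4: 0/9 normal; order 6: 1/7 normal; order 9: 1/1 normal; order 12: 0/3 normal; order 18: 3/3 normal; order 36: 1/1 normal.
Total normal subgroups: 9.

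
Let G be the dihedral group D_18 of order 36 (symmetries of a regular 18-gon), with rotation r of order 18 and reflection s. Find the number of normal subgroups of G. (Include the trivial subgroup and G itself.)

9

G has 45 subgroups. Checking conjugation-invariance by order — order 1: 1/1 normal; order 2: 1/19 normal; order 3: 1/1 normal; order 4: 0/9 normal; order 6: 1/7 normal; order 9: 1/1 normal; order 12: 0/3 normal; order 18: 3/3 normal; order 36: 1/1 normal.
Total normal subgroups: 9.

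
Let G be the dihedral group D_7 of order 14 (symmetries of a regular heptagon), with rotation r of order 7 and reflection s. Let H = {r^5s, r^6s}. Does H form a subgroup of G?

No

The identity e ∉ H, so H is not a subgroup.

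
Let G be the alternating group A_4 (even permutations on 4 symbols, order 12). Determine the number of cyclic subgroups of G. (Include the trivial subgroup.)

Each element a generates a cyclic subgroup ⟨a⟩; distinct elements may generate the same one (a cyclic group of order d has φ(d) generators).
Cyclic subgroups by order — order 1: 1; order 2: 3; order 3: 4.
Total: 8.

8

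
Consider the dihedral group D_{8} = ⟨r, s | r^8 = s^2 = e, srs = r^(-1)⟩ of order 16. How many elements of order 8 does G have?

The elements of order 8 are: r, r^3, r^5, r^7.
That's 4.

4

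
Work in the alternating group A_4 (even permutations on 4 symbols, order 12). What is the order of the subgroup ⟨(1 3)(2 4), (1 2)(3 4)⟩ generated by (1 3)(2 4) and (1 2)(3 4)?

4

|⟨(1 3)(2 4)⟩| = 2 and |⟨(1 2)(3 4)⟩| = 2, so |H| is a multiple of lcm(2, 2) = 2 and divides |G| = 12.
Closing under the operation: H = {e, (1 2)(3 4), (1 3)(2 4), (1 4)(2 3)}, so |H| = 4.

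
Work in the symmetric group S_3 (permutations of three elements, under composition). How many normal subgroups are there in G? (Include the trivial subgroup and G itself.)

3

G has 6 subgroups. Checking conjugation-invariance by order — order 1: 1/1 normal; order 2: 0/3 normal; order 3: 1/1 normal; order 6: 1/1 normal.
Total normal subgroups: 3.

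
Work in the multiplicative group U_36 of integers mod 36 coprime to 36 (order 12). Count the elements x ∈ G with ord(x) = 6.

6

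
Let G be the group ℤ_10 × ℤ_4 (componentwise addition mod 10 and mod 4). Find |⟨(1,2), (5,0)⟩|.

|⟨(1,2)⟩| = 10 and |⟨(5,0)⟩| = 2, so |H| is a multiple of lcm(10, 2) = 10 and divides |G| = 40.
Closing under the operation: H = {(0,0), (0,2), (1,0), (1,2), (2,0), (2,2), (3,0), (3,2), (4,0), (4,2), (5,0), (5,2), (6,0), (6,2), (7,0), (7,2), (8,0), (8,2), (9,0), (9,2)}, so |H| = 20.

20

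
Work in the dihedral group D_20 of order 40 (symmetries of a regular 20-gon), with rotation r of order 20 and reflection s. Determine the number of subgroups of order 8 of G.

5

|G| = 40 and 8 | 40, so subgroups of order 8 are possible by Lagrange.
The subgroups of order 8 are: {e, r^5, r^10, r^15, s, r^5s, r^10s, r^15s}; {e, r^5, r^10, r^15, rs, r^6s, r^11s, r^16s}; {e, r^5, r^10, r^15, r^2s, r^7s, r^12s, r^17s}; {e, r^5, r^10, r^15, r^3s, r^8s, r^13s, r^18s}; … (5 in all).
So G has 5 subgroups of order 8.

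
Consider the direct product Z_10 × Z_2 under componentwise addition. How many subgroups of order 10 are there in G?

|G| = 20 and 10 | 20, so subgroups of order 10 are possible by Lagrange.
The subgroups of order 10 are: {(0,0), (0,1), (2,0), (2,1), (4,0), (4,1), (6,0), (6,1), (8,0), (8,1)}; {(0,0), (1,0), (2,0), (3,0), (4,0), (5,0), (6,0), (7,0), (8,0), (9,0)}; {(0,0), (1,1), (2,0), (3,1), (4,0), (5,1), (6,0), (7,1), (8,0), (9,1)}.
So G has 3 subgroups of order 10.

3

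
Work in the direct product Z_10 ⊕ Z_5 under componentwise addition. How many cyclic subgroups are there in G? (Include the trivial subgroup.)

14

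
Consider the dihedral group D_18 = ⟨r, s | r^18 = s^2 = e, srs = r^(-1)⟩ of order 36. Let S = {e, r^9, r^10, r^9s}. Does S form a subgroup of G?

No

r^10 ∈ S but its inverse r^8 ∉ S, so S is not a subgroup.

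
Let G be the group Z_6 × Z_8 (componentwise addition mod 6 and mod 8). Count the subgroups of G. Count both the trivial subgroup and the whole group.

22

|G| = 48, so by Lagrange every subgroup order divides 48. Divisors: 1, 2, 3, 4, 6, 8, 12, 16, 24, 48.
Subgroups by order — order 1: 1; order 2: 3; order 3: 1; order 4: 3; order 6: 3; order 8: 3; order 12: 3; order 16: 1; order 24: 3; order 48: 1.
Total: 1 + 3 + 1 + 3 + 3 + 3 + 3 + 1 + 3 + 1 = 22.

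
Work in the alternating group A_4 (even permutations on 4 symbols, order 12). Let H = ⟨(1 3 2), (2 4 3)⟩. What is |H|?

|⟨(1 3 2)⟩| = 3 and |⟨(2 4 3)⟩| = 3, so |H| is a multiple of lcm(3, 3) = 3 and divides |G| = 12.
Closing {(1 3 2), (2 4 3)} under the group operation gives all of G, so |H| = 12.

12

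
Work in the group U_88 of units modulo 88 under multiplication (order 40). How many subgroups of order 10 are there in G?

7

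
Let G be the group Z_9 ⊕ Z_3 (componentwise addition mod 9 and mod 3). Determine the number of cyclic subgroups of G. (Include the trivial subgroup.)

8

Group the elements of G by the cyclic subgroup they generate; each cyclic subgroup of order d accounts for φ(d) elements.
Cyclic subgroups by order — order 1: 1; order 3: 4; order 9: 3.
Total: 8.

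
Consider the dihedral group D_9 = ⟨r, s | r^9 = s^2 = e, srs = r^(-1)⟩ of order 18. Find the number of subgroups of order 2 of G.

9

|G| = 18 and 2 | 18, so subgroups of order 2 are possible by Lagrange.
The subgroups of order 2 are: {e, r^2s}; {e, r^3s}; {e, r^4s}; {e, r^5s}; … (9 in all).
So G has 9 subgroups of order 2.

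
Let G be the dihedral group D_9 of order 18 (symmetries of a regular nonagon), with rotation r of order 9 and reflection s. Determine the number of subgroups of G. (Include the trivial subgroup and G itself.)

16

|G| = 18, so by Lagrange every subgroup order divides 18. Divisors: 1, 2, 3, 6, 9, 18.
Subgroups by order — order 1: 1; order 2: 9; order 3: 1; order 6: 3; order 9: 1; order 18: 1.
Total: 1 + 9 + 1 + 3 + 1 + 1 = 16.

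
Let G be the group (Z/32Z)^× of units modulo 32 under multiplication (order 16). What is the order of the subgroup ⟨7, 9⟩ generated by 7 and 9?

|⟨7⟩| = 4 and |⟨9⟩| = 4, so |H| is a multiple of lcm(4, 4) = 4 and divides |G| = 16.
Closing under the operation: H = {1, 7, 9, 15, 17, 23, 25, 31}, so |H| = 8.

8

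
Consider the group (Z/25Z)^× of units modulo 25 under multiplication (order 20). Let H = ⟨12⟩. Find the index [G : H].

|⟨12⟩| = 20 and |G| = 20.
By Lagrange, [G : H] = |G|/|H| = 20/20 = 1.

1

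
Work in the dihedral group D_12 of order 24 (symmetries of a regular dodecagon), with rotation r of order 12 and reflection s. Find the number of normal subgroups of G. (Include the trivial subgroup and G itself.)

9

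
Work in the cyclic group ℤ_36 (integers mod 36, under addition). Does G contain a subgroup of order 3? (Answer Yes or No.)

Yes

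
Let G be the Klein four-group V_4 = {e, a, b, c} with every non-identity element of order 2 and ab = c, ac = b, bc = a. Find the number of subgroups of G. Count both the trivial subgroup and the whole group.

5

|G| = 4, so by Lagrange every subgroup order divides 4. Divisors: 1, 2, 4.
Subgroups by order — order 1: 1; order 2: 3; order 4: 1.
Total: 1 + 3 + 1 = 5.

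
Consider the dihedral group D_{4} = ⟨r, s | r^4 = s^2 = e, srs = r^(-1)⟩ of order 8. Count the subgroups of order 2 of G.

|G| = 8 and 2 | 8, so subgroups of order 2 are possible by Lagrange.
The subgroups of order 2 are: {e, r^2}; {e, r^2s}; {e, r^3s}; {e, rs}; … (5 in all).
So G has 5 subgroups of order 2.

5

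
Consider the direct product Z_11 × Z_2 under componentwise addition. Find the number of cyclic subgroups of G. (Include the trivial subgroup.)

4

Group the elements of G by the cyclic subgroup they generate; each cyclic subgroup of order d accounts for φ(d) elements.
Cyclic subgroups by order — order 1: 1; order 2: 1; order 11: 1; order 22: 1.
Total: 4.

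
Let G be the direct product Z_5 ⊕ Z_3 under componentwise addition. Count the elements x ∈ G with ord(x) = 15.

An element (a,b) has order lcm(ord(a), ord(b)); count pairs with lcm equal to 15.
Enumerating gives 8 such elements.

8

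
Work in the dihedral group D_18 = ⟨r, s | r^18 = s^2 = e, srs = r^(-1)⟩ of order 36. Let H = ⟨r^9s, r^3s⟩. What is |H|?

6

|⟨r^9s⟩| = 2 and |⟨r^3s⟩| = 2, so |H| is a multiple of lcm(2, 2) = 2 and divides |G| = 36.
Closing under the operation: H = {e, r^6, r^12, r^3s, r^9s, r^15s}, so |H| = 6.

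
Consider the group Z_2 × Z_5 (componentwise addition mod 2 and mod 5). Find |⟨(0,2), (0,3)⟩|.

5

|⟨(0,2)⟩| = 5 and |⟨(0,3)⟩| = 5, so |H| is a multiple of lcm(5, 5) = 5 and divides |G| = 10.
Closing under the operation: H = {(0,0), (0,1), (0,2), (0,3), (0,4)}, so |H| = 5.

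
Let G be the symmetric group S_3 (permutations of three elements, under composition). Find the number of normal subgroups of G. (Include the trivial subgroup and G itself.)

3

G has 6 subgroups. Checking conjugation-invariance by order — order 1: 1/1 normal; order 2: 0/3 normal; order 3: 1/1 normal; order 6: 1/1 normal.
Total normal subgroups: 3.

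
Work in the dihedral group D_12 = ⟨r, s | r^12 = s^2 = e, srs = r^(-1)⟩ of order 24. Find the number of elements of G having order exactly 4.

2

The elements of order 4 are: r^3, r^9.
That's 2.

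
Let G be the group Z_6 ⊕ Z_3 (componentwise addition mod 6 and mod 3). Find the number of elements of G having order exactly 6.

An element (a,b) has order lcm(ord(a), ord(b)); count pairs with lcm equal to 6.
Enumerating gives 8 such elements.

8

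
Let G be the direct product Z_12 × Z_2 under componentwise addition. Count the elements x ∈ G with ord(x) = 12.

An element (a,b) has order lcm(ord(a), ord(b)); count pairs with lcm equal to 12.
Enumerating gives 8 such elements.

8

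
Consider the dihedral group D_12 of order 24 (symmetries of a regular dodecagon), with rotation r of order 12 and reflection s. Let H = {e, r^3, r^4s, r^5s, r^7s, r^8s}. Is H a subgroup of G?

No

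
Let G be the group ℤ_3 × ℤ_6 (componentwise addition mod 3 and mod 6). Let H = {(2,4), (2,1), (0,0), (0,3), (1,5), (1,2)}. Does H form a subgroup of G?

Yes

|H| = 6 divides |G| = 18, consistent with Lagrange.
H contains the identity, every element's inverse is in H, and H is closed under +: it is a subgroup.
In fact H = ⟨(2,1)⟩.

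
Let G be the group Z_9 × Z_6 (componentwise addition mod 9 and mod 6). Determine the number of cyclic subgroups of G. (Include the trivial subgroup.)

A cyclic subgroup of order d is generated by each of its φ(d) elements of order d, so the cyclic subgroups of order d number (#elements of order d)/φ(d).
Cyclic subgroups by order — order 1: 1; order 2: 1; order 3: 4; order 6: 4; order 9: 3; order 18: 3.
Total: 16.

16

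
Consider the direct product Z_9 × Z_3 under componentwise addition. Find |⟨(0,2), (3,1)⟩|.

|⟨(0,2)⟩| = 3 and |⟨(3,1)⟩| = 3, so |H| is a multiple of lcm(3, 3) = 3 and divides |G| = 27.
Closing under the operation: H = {(0,0), (0,1), (0,2), (3,0), (3,1), (3,2), (6,0), (6,1), (6,2)}, so |H| = 9.

9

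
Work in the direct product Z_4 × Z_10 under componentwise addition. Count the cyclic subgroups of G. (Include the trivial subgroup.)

12

Each element a generates a cyclic subgroup ⟨a⟩; distinct elements may generate the same one (a cyclic group of order d has φ(d) generators).
Cyclic subgroups by order — order 1: 1; order 2: 3; order 4: 2; order 5: 1; order 10: 3; order 20: 2.
Total: 12.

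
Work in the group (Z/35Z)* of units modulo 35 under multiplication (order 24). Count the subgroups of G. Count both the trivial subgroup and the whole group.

16

|G| = 24, so by Lagrange every subgroup order divides 24. Divisors: 1, 2, 3, 4, 6, 8, 12, 24.
Subgroups by order — order 1: 1; order 2: 3; order 3: 1; order 4: 3; order 6: 3; order 8: 1; order 12: 3; order 24: 1.
Total: 1 + 3 + 1 + 3 + 3 + 1 + 3 + 1 = 16.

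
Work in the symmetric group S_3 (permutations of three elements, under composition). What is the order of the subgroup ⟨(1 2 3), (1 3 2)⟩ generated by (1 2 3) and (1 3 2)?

|⟨(1 2 3)⟩| = 3 and |⟨(1 3 2)⟩| = 3, so |H| is a multiple of lcm(3, 3) = 3 and divides |G| = 6.
Closing under the operation: H = {e, (1 2 3), (1 3 2)}, so |H| = 3.

3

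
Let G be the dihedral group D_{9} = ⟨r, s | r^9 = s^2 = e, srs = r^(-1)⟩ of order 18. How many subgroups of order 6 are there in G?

|G| = 18 and 6 | 18, so subgroups of order 6 are possible by Lagrange.
The subgroups of order 6 are: {e, r^3, r^6, r^2s, r^5s, r^8s}; {e, r^3, r^6, s, r^3s, r^6s}; {e, r^3, r^6, rs, r^4s, r^7s}.
So G has 3 subgroups of order 6.

3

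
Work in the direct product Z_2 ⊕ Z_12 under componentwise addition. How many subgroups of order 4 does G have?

3

|G| = 24 and 4 | 24, so subgroups of order 4 are possible by Lagrange.
The subgroups of order 4 are: {(0,0), (0,3), (0,6), (0,9)}; {(0,0), (0,6), (1,0), (1,6)}; {(0,0), (0,6), (1,3), (1,9)}.
So G has 3 subgroups of order 4.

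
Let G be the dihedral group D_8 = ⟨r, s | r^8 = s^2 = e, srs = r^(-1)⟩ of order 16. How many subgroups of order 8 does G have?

3

|G| = 16 and 8 | 16, so subgroups of order 8 are possible by Lagrange.
The subgroups of order 8 are: {e, r, r^2, r^3, r^4, r^5, r^6, r^7}; {e, r^2, r^4, r^6, s, r^2s, r^4s, r^6s}; {e, r^2, r^4, r^6, rs, r^3s, r^5s, r^7s}.
So G has 3 subgroups of order 8.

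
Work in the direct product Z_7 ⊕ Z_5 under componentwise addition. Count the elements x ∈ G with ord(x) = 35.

24

An element (a,b) has order lcm(ord(a), ord(b)); count pairs with lcm equal to 35.
Enumerating gives 24 such elements.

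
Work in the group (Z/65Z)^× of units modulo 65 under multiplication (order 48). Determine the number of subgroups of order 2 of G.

3

|G| = 48 and 2 | 48, so subgroups of order 2 are possible by Lagrange.
The subgroups of order 2 are: {1, 14}; {1, 51}; {1, 64}.
So G has 3 subgroups of order 2.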